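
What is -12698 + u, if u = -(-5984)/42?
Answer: -263666/21 ≈ -12556.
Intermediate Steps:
u = 2992/21 (u = -(-5984)/42 = -374*(-8/21) = 2992/21 ≈ 142.48)
-12698 + u = -12698 + 2992/21 = -263666/21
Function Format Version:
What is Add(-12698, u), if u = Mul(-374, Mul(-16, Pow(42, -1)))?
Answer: Rational(-263666, 21) ≈ -12556.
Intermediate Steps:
u = Rational(2992, 21) (u = Mul(-374, Mul(-16, Rational(1, 42))) = Mul(-374, Rational(-8, 21)) = Rational(2992, 21) ≈ 142.48)
Add(-12698, u) = Add(-12698, Rational(2992, 21)) = Rational(-263666, 21)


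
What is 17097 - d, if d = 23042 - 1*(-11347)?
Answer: -17292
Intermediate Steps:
d = 34389 (d = 23042 + 11347 = 34389)
17097 - d = 17097 - 1*34389 = 17097 - 34389 = -17292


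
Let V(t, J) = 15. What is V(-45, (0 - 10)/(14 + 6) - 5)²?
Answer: 225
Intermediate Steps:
V(-45, (0 - 10)/(14 + 6) - 5)² = 15² = 225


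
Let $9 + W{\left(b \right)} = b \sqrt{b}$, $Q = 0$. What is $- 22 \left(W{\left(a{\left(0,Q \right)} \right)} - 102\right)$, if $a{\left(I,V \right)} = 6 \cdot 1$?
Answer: $2442 - 132 \sqrt{6} \approx 2118.7$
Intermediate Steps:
$a{\left(I,V \right)} = 6$
$W{\left(b \right)} = -9 + b^{\frac{3}{2}}$ ($W{\left(b \right)} = -9 + b \sqrt{b} = -9 + b^{\frac{3}{2}}$)
$- 22 \left(W{\left(a{\left(0,Q \right)} \right)} - 102\right) = - 22 \left(\left(-9 + 6^{\frac{3}{2}}\right) - 102\right) = - 22 \left(\left(-9 + 6 \sqrt{6}\right) - 102\right) = - 22 \left(-111 + 6 \sqrt{6}\right) = 2442 - 132 \sqrt{6}$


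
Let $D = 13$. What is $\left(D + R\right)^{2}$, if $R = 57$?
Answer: $4900$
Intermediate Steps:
$\left(D + R\right)^{2} = \left(13 + 57\right)^{2} = 70^{2} = 4900$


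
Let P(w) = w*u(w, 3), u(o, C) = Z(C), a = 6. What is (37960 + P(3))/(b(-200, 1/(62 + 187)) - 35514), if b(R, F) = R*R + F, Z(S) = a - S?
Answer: 9454281/1117015 ≈ 8.4639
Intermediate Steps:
Z(S) = 6 - S
u(o, C) = 6 - C
P(w) = 3*w (P(w) = w*(6 - 1*3) = w*(6 - 3) = w*3 = 3*w)
b(R, F) = F + R² (b(R, F) = R² + F = F + R²)
(37960 + P(3))/(b(-200, 1/(62 + 187)) - 35514) = (37960 + 3*3)/((1/(62 + 187) + (-200)²) - 35514) = (37960 + 9)/((1/249 + 40000) - 35514) = 37969/((1/249 + 40000) - 35514) = 37969/(9960001/249 - 35514) = 37969/(1117015/249) = 37969*(249/1117015) = 9454281/1117015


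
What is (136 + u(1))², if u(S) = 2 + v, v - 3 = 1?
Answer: 20164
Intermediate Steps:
v = 4 (v = 3 + 1 = 4)
u(S) = 6 (u(S) = 2 + 4 = 6)
(136 + u(1))² = (136 + 6)² = 142² = 20164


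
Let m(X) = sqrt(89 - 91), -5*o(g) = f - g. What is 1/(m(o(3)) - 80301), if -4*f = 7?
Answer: -80301/6448250603 - I*sqrt(2)/6448250603 ≈ -1.2453e-5 - 2.1932e-10*I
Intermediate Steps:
f = -7/4 (f = -1/4*7 = -7/4 ≈ -1.7500)
o(g) = 7/20 + g/5 (o(g) = -(-7/4 - g)/5 = 7/20 + g/5)
m(X) = I*sqrt(2) (m(X) = sqrt(-2) = I*sqrt(2))
1/(m(o(3)) - 80301) = 1/(I*sqrt(2) - 80301) = 1/(-80301 + I*sqrt(2))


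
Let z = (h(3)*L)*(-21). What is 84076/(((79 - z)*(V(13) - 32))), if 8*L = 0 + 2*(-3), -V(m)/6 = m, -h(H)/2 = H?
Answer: -84076/19085 ≈ -4.4053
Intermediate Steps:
h(H) = -2*H
V(m) = -6*m
L = -¾ (L = (0 + 2*(-3))/8 = (0 - 6)/8 = (⅛)*(-6) = -¾ ≈ -0.75000)
z = -189/2 (z = (-2*3*(-¾))*(-21) = -6*(-¾)*(-21) = (9/2)*(-21) = -189/2 ≈ -94.500)
84076/(((79 - z)*(V(13) - 32))) = 84076/(((79 - 1*(-189/2))*(-6*13 - 32))) = 84076/(((79 + 189/2)*(-78 - 32))) = 84076/(((347/2)*(-110))) = 84076/(-19085) = 84076*(-1/19085) = -84076/19085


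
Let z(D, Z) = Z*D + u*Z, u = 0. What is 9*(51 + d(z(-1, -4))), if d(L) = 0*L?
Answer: 459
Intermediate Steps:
z(D, Z) = D*Z (z(D, Z) = Z*D + 0*Z = D*Z + 0 = D*Z)
d(L) = 0
9*(51 + d(z(-1, -4))) = 9*(51 + 0) = 9*51 = 459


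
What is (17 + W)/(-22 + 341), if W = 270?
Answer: 287/319 ≈ 0.89969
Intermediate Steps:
(17 + W)/(-22 + 341) = (17 + 270)/(-22 + 341) = 287/319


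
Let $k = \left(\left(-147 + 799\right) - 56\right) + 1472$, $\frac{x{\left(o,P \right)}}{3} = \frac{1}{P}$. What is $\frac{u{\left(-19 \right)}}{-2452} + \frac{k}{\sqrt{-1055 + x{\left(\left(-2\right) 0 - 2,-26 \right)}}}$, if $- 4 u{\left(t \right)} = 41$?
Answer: $\frac{41}{9808} - \frac{2068 i \sqrt{713258}}{27433} \approx 0.0041803 - 63.665 i$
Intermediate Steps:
$u{\left(t \right)} = - \frac{41}{4}$ ($u{\left(t \right)} = \left(- \frac{1}{4}\right) 41 = - \frac{41}{4}$)
$x{\left(o,P \right)} = \frac{3}{P}$
$k = 2068$ ($k = \left(652 - 56\right) + 1472 = 596 + 1472 = 2068$)
$\frac{u{\left(-19 \right)}}{-2452} + \frac{k}{\sqrt{-1055 + x{\left(\left(-2\right) 0 - 2,-26 \right)}}} = - \frac{41}{4 \left(-2452\right)} + \frac{2068}{\sqrt{-1055 + \frac{3}{-26}}} = \left(- \frac{41}{4}\right) \left(- \frac{1}{2452}\right) + \frac{2068}{\sqrt{-1055 + 3 \left(- \frac{1}{26}\right)}} = \frac{41}{9808} + \frac{2068}{\sqrt{-1055 - \frac{3}{26}}} = \frac{41}{9808} + \frac{2068}{\sqrt{- \frac{27433}{26}}} = \frac{41}{9808} + \frac{2068}{\frac{1}{26} i \sqrt{713258}} = \frac{41}{9808} + 2068 \left(- \frac{i \sqrt{713258}}{27433}\right) = \frac{41}{9808} - \frac{2068 i \sqrt{713258}}{27433}$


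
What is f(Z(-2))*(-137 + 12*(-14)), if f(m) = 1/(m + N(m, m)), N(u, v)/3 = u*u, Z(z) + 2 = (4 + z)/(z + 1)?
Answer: -305/44 ≈ -6.9318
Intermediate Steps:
Z(z) = -2 + (4 + z)/(1 + z) (Z(z) = -2 + (4 + z)/(z + 1) = -2 + (4 + z)/(1 + z))
N(u, v) = 3*u² (N(u, v) = 3*(u*u) = 3*u²)
f(m) = 1/(m + 3*m²)
f(Z(-2))*(-137 + 12*(-14)) = (1/((((2 - 1*(-2))/(1 - 2)))*(1 + 3*((2 - 1*(-2))/(1 - 2)))))*(-137 + 12*(-14)) = (1/((((2 + 2)/(-1)))*(1 + 3*((2 + 2)/(-1)))))*(-137 - 168) = (1/(((-1*4))*(1 + 3*(-1*4))))*(-305) = (1/((-4)*(1 + 3*(-4))))*(-305) = -1/(4*(1 - 12))*(-305) = -¼/(-11)*(-305) = -¼*(-1/11)*(-305) = (1/44)*(-305) = -305/44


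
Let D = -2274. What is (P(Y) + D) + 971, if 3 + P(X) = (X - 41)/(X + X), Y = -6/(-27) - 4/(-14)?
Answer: -86135/64 ≈ -1345.9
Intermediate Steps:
Y = 32/63 (Y = -6*(-1/27) - 4*(-1/14) = 2/9 + 2/7 = 32/63 ≈ 0.50794)
P(X) = -3 + (-41 + X)/(2*X) (P(X) = -3 + (X - 41)/(X + X) = -3 + (-41 + X)/((2*X)) = -3 + (-41 + X)*(1/(2*X)) = -3 + (-41 + X)/(2*X))
(P(Y) + D) + 971 = ((-41 - 5*32/63)/(2*(32/63)) - 2274) + 971 = ((½)*(63/32)*(-41 - 160/63) - 2274) + 971 = ((½)*(63/32)*(-2743/63) - 2274) + 971 = (-2743/64 - 2274) + 971 = -148279/64 + 971 = -86135/64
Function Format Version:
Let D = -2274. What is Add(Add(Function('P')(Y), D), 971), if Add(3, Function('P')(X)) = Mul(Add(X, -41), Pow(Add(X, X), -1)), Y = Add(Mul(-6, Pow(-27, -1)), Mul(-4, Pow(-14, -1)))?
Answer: Rational(-86135, 64) ≈ -1345.9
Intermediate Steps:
Y = Rational(32, 63) (Y = Add(Mul(-6, Rational(-1, 27)), Mul(-4, Rational(-1, 14))) = Add(Rational(2, 9), Rational(2, 7)) = Rational(32, 63) ≈ 0.50794)
Function('P')(X) = Add(-3, Mul(Rational(1, 2), Pow(X, -1), Add(-41, X))) (Function('P')(X) = Add(-3, Mul(Add(X, -41), Pow(Add(X, X), -1))) = Add(-3, Mul(Add(-41, X), Pow(Mul(2, X), -1))) = Add(-3, Mul(Add(-41, X), Mul(Rational(1, 2), Pow(X, -1)))) = Add(-3, Mul(Rational(1, 2), Pow(X, -1), Add(-41, X))))
Add(Add(Function('P')(Y), D), 971) = Add(Add(Mul(Rational(1, 2), Pow(Rational(32, 63), -1), Add(-41, Mul(-5, Rational(32, 63)))), -2274), 971) = Add(Add(Mul(Rational(1, 2), Rational(63, 32), Add(-41, Rational(-160, 63))), -2274), 971) = Add(Add(Mul(Rational(1, 2), Rational(63, 32), Rational(-2743, 63)), -2274), 971) = Add(Add(Rational(-2743, 64), -2274), 971) = Add(Rational(-148279, 64), 971) = Rational(-86135, 64)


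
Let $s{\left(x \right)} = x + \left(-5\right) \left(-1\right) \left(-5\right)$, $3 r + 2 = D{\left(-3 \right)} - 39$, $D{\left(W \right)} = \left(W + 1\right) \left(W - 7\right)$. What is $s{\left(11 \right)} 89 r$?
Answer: $8722$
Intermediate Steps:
$D{\left(W \right)} = \left(1 + W\right) \left(-7 + W\right)$
$r = -7$ ($r = - \frac{2}{3} + \frac{\left(-7 + \left(-3\right)^{2} - -18\right) - 39}{3} = - \frac{2}{3} + \frac{\left(-7 + 9 + 18\right) - 39}{3} = - \frac{2}{3} + \frac{20 - 39}{3} = - \frac{2}{3} + \frac{1}{3} \left(-19\right) = - \frac{2}{3} - \frac{19}{3} = -7$)
$s{\left(x \right)} = -25 + x$ ($s{\left(x \right)} = x + 5 \left(-5\right) = x - 25 = -25 + x$)
$s{\left(11 \right)} 89 r = \left(-25 + 11\right) 89 \left(-7\right) = \left(-14\right) 89 \left(-7\right) = \left(-1246\right) \left(-7\right) = 8722$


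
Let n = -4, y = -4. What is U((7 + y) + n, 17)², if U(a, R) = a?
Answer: 1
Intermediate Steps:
U((7 + y) + n, 17)² = ((7 - 4) - 4)² = (3 - 4)² = (-1)² = 1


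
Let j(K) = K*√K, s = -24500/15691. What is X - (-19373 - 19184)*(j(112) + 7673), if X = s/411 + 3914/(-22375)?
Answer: 42689780487610187461/144296397375 + 17273536*√7 ≈ 3.4155e+8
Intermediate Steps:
s = -24500/15691 (s = -24500*1/15691 = -24500/15691 ≈ -1.5614)
j(K) = K^(3/2)
X = -25789577414/144296397375 (X = -24500/15691/411 + 3914/(-22375) = -24500/15691*1/411 + 3914*(-1/22375) = -24500/6449001 - 3914/22375 = -25789577414/144296397375 ≈ -0.17873)
X - (-19373 - 19184)*(j(112) + 7673) = -25789577414/144296397375 - (-19373 - 19184)*(112^(3/2) + 7673) = -25789577414/144296397375 - (-38557)*(448*√7 + 7673) = -25789577414/144296397375 - (-38557)*(7673 + 448*√7) = -25789577414/144296397375 - (-295847861 - 17273536*√7) = -25789577414/144296397375 + (295847861 + 17273536*√7) = 42689780487610187461/144296397375 + 17273536*√7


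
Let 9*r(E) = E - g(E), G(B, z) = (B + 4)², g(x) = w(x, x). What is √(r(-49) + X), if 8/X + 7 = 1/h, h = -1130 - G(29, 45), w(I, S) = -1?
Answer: 10*I*√434089/2589 ≈ 2.5448*I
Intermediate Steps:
g(x) = -1
G(B, z) = (4 + B)²
h = -2219 (h = -1130 - (4 + 29)² = -1130 - 1*33² = -1130 - 1*1089 = -1130 - 1089 = -2219)
r(E) = ⅑ + E/9 (r(E) = (E - 1*(-1))/9 = (E + 1)/9 = (1 + E)/9 = ⅑ + E/9)
X = -8876/7767 (X = 8/(-7 + 1/(-2219)) = 8/(-7 - 1/2219) = 8/(-15534/2219) = 8*(-2219/15534) = -8876/7767 ≈ -1.1428)
√(r(-49) + X) = √((⅑ + (⅑)*(-49)) - 8876/7767) = √((⅑ - 49/9) - 8876/7767) = √(-16/3 - 8876/7767) = √(-50300/7767) = 10*I*√434089/2589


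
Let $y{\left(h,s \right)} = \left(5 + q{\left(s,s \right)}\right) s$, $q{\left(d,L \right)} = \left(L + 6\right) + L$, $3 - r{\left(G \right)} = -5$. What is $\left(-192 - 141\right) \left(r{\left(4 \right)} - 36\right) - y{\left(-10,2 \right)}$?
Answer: $9294$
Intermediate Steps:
$r{\left(G \right)} = 8$ ($r{\left(G \right)} = 3 - -5 = 3 + 5 = 8$)
$q{\left(d,L \right)} = 6 + 2 L$ ($q{\left(d,L \right)} = \left(6 + L\right) + L = 6 + 2 L$)
$y{\left(h,s \right)} = s \left(11 + 2 s\right)$ ($y{\left(h,s \right)} = \left(5 + \left(6 + 2 s\right)\right) s = \left(11 + 2 s\right) s = s \left(11 + 2 s\right)$)
$\left(-192 - 141\right) \left(r{\left(4 \right)} - 36\right) - y{\left(-10,2 \right)} = \left(-192 - 141\right) \left(8 - 36\right) - 2 \left(11 + 2 \cdot 2\right) = \left(-333\right) \left(-28\right) - 2 \left(11 + 4\right) = 9324 - 2 \cdot 15 = 9324 - 30 = 9294$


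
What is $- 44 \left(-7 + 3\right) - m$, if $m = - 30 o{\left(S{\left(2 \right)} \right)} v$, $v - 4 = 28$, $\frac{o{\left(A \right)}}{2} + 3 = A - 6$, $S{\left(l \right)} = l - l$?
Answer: $-17104$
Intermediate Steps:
$S{\left(l \right)} = 0$
$o{\left(A \right)} = -18 + 2 A$ ($o{\left(A \right)} = -6 + 2 \left(A - 6\right) = -6 + 2 \left(-6 + A\right) = -6 + \left(-12 + 2 A\right) = -18 + 2 A$)
$v = 32$ ($v = 4 + 28 = 32$)
$m = 17280$ ($m = - 30 \left(-18 + 2 \cdot 0\right) 32 = - 30 \left(-18 + 0\right) 32 = \left(-30\right) \left(-18\right) 32 = 540 \cdot 32 = 17280$)
$- 44 \left(-7 + 3\right) - m = - 44 \left(-7 + 3\right) - 17280 = \left(-44\right) \left(-4\right) - 17280 = 176 - 17280 = -17104$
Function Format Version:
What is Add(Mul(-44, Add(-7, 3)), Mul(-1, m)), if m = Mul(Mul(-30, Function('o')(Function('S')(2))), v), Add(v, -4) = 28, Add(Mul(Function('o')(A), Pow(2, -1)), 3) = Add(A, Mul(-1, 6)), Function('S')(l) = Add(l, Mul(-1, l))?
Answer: -17104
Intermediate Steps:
Function('S')(l) = 0
Function('o')(A) = Add(-18, Mul(2, A)) (Function('o')(A) = Add(-6, Mul(2, Add(A, Mul(-1, 6)))) = Add(-6, Mul(2, Add(A, -6))) = Add(-6, Mul(2, Add(-6, A))) = Add(-6, Add(-12, Mul(2, A))) = Add(-18, Mul(2, A)))
v = 32 (v = Add(4, 28) = 32)
m = 17280 (m = Mul(Mul(-30, Add(-18, Mul(2, 0))), 32) = Mul(Mul(-30, Add(-18, 0)), 32) = Mul(Mul(-30, -18), 32) = Mul(540, 32) = 17280)
Add(Mul(-44, Add(-7, 3)), Mul(-1, m)) = Add(Mul(-44, Add(-7, 3)), Mul(-1, 17280)) = Add(Mul(-44, -4), -17280) = Add(176, -17280) = -17104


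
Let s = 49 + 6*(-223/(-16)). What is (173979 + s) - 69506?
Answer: 836845/8 ≈ 1.0461e+5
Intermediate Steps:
s = 1061/8 (s = 49 + 6*(-223*(-1/16)) = 49 + 6*(223/16) = 49 + 669/8 = 1061/8 ≈ 132.63)
(173979 + s) - 69506 = (173979 + 1061/8) - 69506 = 1392893/8 - 69506 = 836845/8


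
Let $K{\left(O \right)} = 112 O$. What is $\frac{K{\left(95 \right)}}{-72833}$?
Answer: $- \frac{10640}{72833} \approx -0.14609$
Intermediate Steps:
$\frac{K{\left(95 \right)}}{-72833} = \frac{112 \cdot 95}{-72833} = 10640 \left(- \frac{1}{72833}\right) = - \frac{10640}{72833}$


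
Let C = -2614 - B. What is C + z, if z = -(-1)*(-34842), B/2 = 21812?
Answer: -81080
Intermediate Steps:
B = 43624 (B = 2*21812 = 43624)
C = -46238 (C = -2614 - 1*43624 = -2614 - 43624 = -46238)
z = -34842 (z = -1*34842 = -34842)
C + z = -46238 - 34842 = -81080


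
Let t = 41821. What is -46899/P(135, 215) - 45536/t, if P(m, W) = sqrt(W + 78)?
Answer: -45536/41821 - 46899*sqrt(293)/293 ≈ -2741.0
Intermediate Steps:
P(m, W) = sqrt(78 + W)
-46899/P(135, 215) - 45536/t = -46899/sqrt(78 + 215) - 45536/41821 = -46899*sqrt(293)/293 - 45536*1/41821 = -46899*sqrt(293)/293 - 45536/41821 = -45536/41821 - 46899*sqrt(293)/293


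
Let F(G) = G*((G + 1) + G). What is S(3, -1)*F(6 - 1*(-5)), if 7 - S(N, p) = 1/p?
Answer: 2024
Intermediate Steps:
S(N, p) = 7 - 1/p
F(G) = G*(1 + 2*G) (F(G) = G*((1 + G) + G) = G*(1 + 2*G))
S(3, -1)*F(6 - 1*(-5)) = (7 - 1/(-1))*((6 - 1*(-5))*(1 + 2*(6 - 1*(-5)))) = (7 - 1*(-1))*((6 + 5)*(1 + 2*(6 + 5))) = (7 + 1)*(11*(1 + 2*11)) = 8*(11*(1 + 22)) = 8*(11*23) = 8*253 = 2024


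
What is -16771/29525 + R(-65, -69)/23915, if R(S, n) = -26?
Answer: -80369223/141218075 ≈ -0.56911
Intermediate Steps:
-16771/29525 + R(-65, -69)/23915 = -16771/29525 - 26/23915 = -80369223/141218075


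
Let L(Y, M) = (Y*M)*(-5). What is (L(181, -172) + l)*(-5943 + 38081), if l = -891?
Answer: 4973966122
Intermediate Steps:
L(Y, M) = -5*M*Y (L(Y, M) = (M*Y)*(-5) = -5*M*Y)
(L(181, -172) + l)*(-5943 + 38081) = (-5*(-172)*181 - 891)*(-5943 + 38081) = (155660 - 891)*32138 = 154769*32138 = 4973966122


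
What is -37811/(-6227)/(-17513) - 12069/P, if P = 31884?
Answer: -439123888681/1159020077228 ≈ -0.37888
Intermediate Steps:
-37811/(-6227)/(-17513) - 12069/P = -37811/(-6227)/(-17513) - 12069/31884 = -37811*(-1/6227)*(-1/17513) - 12069*1/31884 = (37811/6227)*(-1/17513) - 4023/10628 = -37811/109053451 - 4023/10628 = -439123888681/1159020077228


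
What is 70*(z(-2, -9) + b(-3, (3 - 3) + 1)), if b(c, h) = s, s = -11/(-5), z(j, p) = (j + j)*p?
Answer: 2674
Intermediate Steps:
z(j, p) = 2*j*p (z(j, p) = (2*j)*p = 2*j*p)
s = 11/5 (s = -11*(-⅕) = 11/5 ≈ 2.2000)
b(c, h) = 11/5
70*(z(-2, -9) + b(-3, (3 - 3) + 1)) = 70*(2*(-2)*(-9) + 11/5) = 70*(36 + 11/5) = 70*(191/5) = 2674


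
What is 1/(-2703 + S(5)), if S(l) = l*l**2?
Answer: -1/2578 ≈ -0.00038790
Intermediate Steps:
S(l) = l**3
1/(-2703 + S(5)) = 1/(-2703 + 5**3) = 1/(-2703 + 125) = 1/(-2578) = -1/2578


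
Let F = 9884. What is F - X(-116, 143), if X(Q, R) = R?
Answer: 9741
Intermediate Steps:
F - X(-116, 143) = 9884 - 1*143 = 9884 - 143 = 9741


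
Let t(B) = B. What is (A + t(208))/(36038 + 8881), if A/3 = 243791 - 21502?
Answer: 667075/44919 ≈ 14.851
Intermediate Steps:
A = 666867 (A = 3*(243791 - 21502) = 3*222289 = 666867)
(A + t(208))/(36038 + 8881) = (666867 + 208)/(36038 + 8881) = 667075/44919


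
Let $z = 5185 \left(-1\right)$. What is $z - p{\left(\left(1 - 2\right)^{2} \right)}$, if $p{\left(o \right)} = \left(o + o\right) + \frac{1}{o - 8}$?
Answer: $- \frac{36308}{7} \approx -5186.9$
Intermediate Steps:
$z = -5185$
$p{\left(o \right)} = \frac{1}{-8 + o} + 2 o$ ($p{\left(o \right)} = 2 o + \frac{1}{-8 + o} = \frac{1}{-8 + o} + 2 o$)
$z - p{\left(\left(1 - 2\right)^{2} \right)} = -5185 - \frac{1 - 16 \left(1 - 2\right)^{2} + 2 \left(\left(1 - 2\right)^{2}\right)^{2}}{-8 + \left(1 - 2\right)^{2}} = -5185 - \frac{1 - 16 \left(-1\right)^{2} + 2 \left(\left(-1\right)^{2}\right)^{2}}{-8 + \left(-1\right)^{2}} = -5185 - \frac{1 - 16 + 2 \cdot 1^{2}}{-8 + 1} = -5185 - \frac{1 - 16 + 2 \cdot 1}{-7} = -5185 - - \frac{1 - 16 + 2}{7} = -5185 - \left(- \frac{1}{7}\right) \left(-13\right) = -5185 - \frac{13}{7} = - \frac{36308}{7}$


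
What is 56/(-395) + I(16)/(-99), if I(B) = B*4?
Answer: -30824/39105 ≈ -0.78824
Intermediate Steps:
I(B) = 4*B
56/(-395) + I(16)/(-99) = 56/(-395) + (4*16)/(-99) = 56*(-1/395) + 64*(-1/99) = -56/395 - 64/99 = -30824/39105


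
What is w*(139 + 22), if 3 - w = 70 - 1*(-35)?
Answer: -16422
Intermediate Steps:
w = -102 (w = 3 - (70 - 1*(-35)) = 3 - (70 + 35) = 3 - 1*105 = 3 - 105 = -102)
w*(139 + 22) = -102*(139 + 22) = -102*161 = -16422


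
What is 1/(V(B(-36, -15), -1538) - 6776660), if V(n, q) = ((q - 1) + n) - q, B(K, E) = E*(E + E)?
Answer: -1/6776211 ≈ -1.4758e-7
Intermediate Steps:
B(K, E) = 2*E**2 (B(K, E) = E*(2*E) = 2*E**2)
V(n, q) = -1 + n (V(n, q) = ((-1 + q) + n) - q = (-1 + n + q) - q = -1 + n)
1/(V(B(-36, -15), -1538) - 6776660) = 1/((-1 + 2*(-15)**2) - 6776660) = 1/((-1 + 2*225) - 6776660) = 1/((-1 + 450) - 6776660) = 1/(449 - 6776660) = 1/(-6776211) = -1/6776211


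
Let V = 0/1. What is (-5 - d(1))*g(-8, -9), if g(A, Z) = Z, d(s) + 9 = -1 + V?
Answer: -45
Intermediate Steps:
V = 0 (V = 0*1 = 0)
d(s) = -10 (d(s) = -9 + (-1 + 0) = -9 - 1 = -10)
(-5 - d(1))*g(-8, -9) = (-5 - 1*(-10))*(-9) = (-5 + 10)*(-9) = 5*(-9) = -45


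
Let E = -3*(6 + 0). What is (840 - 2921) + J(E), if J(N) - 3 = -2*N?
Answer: -2042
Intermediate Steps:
E = -18 (E = -3*6 = -18)
J(N) = 3 - 2*N
(840 - 2921) + J(E) = (840 - 2921) + (3 - 2*(-18)) = -2081 + (3 + 36) = -2081 + 39 = -2042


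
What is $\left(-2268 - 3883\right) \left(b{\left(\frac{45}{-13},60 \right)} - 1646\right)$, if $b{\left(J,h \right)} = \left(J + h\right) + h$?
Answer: $\frac{122300333}{13} \approx 9.4077 \cdot 10^{6}$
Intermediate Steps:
$b{\left(J,h \right)} = J + 2 h$
$\left(-2268 - 3883\right) \left(b{\left(\frac{45}{-13},60 \right)} - 1646\right) = \left(-2268 - 3883\right) \left(\left(\frac{45}{-13} + 2 \cdot 60\right) - 1646\right) = - 6151 \left(\left(45 \left(- \frac{1}{13}\right) + 120\right) - 1646\right) = - 6151 \left(\left(- \frac{45}{13} + 120\right) - 1646\right) = - 6151 \left(\frac{1515}{13} - 1646\right) = \left(-6151\right) \left(- \frac{19883}{13}\right) = \frac{122300333}{13}$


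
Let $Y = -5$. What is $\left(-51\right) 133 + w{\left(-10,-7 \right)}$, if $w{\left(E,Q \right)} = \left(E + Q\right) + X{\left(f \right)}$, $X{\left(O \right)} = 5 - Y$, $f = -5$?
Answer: $-6790$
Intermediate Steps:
$X{\left(O \right)} = 10$ ($X{\left(O \right)} = 5 - -5 = 5 + 5 = 10$)
$w{\left(E,Q \right)} = 10 + E + Q$ ($w{\left(E,Q \right)} = \left(E + Q\right) + 10 = 10 + E + Q$)
$\left(-51\right) 133 + w{\left(-10,-7 \right)} = \left(-51\right) 133 - 7 = -6783 - 7 = -6790$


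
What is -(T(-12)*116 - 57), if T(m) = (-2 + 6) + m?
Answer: 985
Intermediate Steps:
T(m) = 4 + m
-(T(-12)*116 - 57) = -((4 - 12)*116 - 57) = -(-8*116 - 57) = -(-928 - 57) = -1*(-985) = 985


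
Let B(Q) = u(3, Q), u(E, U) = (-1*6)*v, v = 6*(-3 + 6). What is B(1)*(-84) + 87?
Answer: 9159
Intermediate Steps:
v = 18 (v = 6*3 = 18)
u(E, U) = -108 (u(E, U) = -1*6*18 = -6*18 = -108)
B(Q) = -108
B(1)*(-84) + 87 = -108*(-84) + 87 = 9072 + 87 = 9159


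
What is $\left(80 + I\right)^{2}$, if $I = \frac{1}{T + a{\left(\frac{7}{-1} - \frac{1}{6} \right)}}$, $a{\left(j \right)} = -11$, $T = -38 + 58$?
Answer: $\frac{519841}{81} \approx 6417.8$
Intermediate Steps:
$T = 20$
$I = \frac{1}{9}$ ($I = \frac{1}{20 - 11} = \frac{1}{9} \approx 0.11111$)
$\left(80 + I\right)^{2} = \left(80 + \frac{1}{9}\right)^{2} = \left(\frac{721}{9}\right)^{2} = \frac{519841}{81}$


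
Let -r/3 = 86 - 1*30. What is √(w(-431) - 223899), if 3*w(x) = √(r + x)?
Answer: √(-2015091 + 3*I*√599)/3 ≈ 0.0086206 + 473.18*I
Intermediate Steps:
r = -168 (r = -3*(86 - 1*30) = -3*(86 - 30) = -3*56 = -168)
w(x) = √(-168 + x)/3
√(w(-431) - 223899) = √(√(-168 - 431)/3 - 223899) = √(√(-599)/3 - 223899) = √((I*√599)/3 - 223899) = √(I*√599/3 - 223899) = √(-223899 + I*√599/3)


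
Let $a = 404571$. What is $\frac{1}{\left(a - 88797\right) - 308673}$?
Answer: $\frac{1}{7101} \approx 0.00014083$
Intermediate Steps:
$\frac{1}{\left(a - 88797\right) - 308673} = \frac{1}{\left(404571 - 88797\right) - 308673} = \frac{1}{315774 - 308673} = \frac{1}{7101}$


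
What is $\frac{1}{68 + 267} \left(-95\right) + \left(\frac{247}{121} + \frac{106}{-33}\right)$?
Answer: $- \frac{35372}{24321} \approx -1.4544$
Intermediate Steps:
$\frac{1}{68 + 267} \left(-95\right) + \left(\frac{247}{121} + \frac{106}{-33}\right) = \frac{1}{335} \left(-95\right) + \left(247 \cdot \frac{1}{121} + 106 \left(- \frac{1}{33}\right)\right) = \frac{1}{335} \left(-95\right) + \left(\frac{247}{121} - \frac{106}{33}\right) = - \frac{19}{67} - \frac{425}{363} = - \frac{35372}{24321}$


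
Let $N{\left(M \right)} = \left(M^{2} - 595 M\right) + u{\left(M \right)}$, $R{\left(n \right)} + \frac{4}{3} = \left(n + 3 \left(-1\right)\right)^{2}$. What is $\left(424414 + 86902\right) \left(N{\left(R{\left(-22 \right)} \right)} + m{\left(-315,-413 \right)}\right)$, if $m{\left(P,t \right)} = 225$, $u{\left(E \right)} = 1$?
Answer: $\frac{83313829040}{9} \approx 9.2571 \cdot 10^{9}$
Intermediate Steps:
$R{\left(n \right)} = - \frac{4}{3} + \left(-3 + n\right)^{2}$ ($R{\left(n \right)} = - \frac{4}{3} + \left(n + 3 \left(-1\right)\right)^{2} = - \frac{4}{3} + \left(n - 3\right)^{2} = - \frac{4}{3} + \left(-3 + n\right)^{2}$)
$N{\left(M \right)} = 1 + M^{2} - 595 M$ ($N{\left(M \right)} = \left(M^{2} - 595 M\right) + 1 = 1 + M^{2} - 595 M$)
$\left(424414 + 86902\right) \left(N{\left(R{\left(-22 \right)} \right)} + m{\left(-315,-413 \right)}\right) = \left(424414 + 86902\right) \left(\left(1 + \left(- \frac{4}{3} + \left(-3 - 22\right)^{2}\right)^{2} - 595 \left(- \frac{4}{3} + \left(-3 - 22\right)^{2}\right)\right) + 225\right) = 511316 \left(\left(1 + \left(- \frac{4}{3} + \left(-25\right)^{2}\right)^{2} - 595 \left(- \frac{4}{3} + \left(-25\right)^{2}\right)\right) + 225\right) = 511316 \left(\left(1 + \left(- \frac{4}{3} + 625\right)^{2} - 595 \left(- \frac{4}{3} + 625\right)\right) + 225\right) = 511316 \left(\left(1 + \left(\frac{1871}{3}\right)^{2} - \frac{1113245}{3}\right) + 225\right) = 511316 \left(\left(1 + \frac{3500641}{9} - \frac{1113245}{3}\right) + 225\right) = 511316 \left(\frac{160915}{9} + 225\right) = 511316 \cdot \frac{162940}{9} = \frac{83313829040}{9}$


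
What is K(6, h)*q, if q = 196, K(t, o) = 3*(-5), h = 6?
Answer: -2940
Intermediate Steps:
K(t, o) = -15
K(6, h)*q = -15*196 = -2940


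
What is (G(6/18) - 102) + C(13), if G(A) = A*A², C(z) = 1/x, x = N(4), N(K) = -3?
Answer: -2762/27 ≈ -102.30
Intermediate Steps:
x = -3
C(z) = -⅓ (C(z) = 1/(-3) = -⅓)
G(A) = A³
(G(6/18) - 102) + C(13) = ((6/18)³ - 102) - ⅓ = ((6*(1/18))³ - 102) - ⅓ = ((⅓)³ - 102) - ⅓ = (1/27 - 102) - ⅓ = -2753/27 - ⅓ = -2762/27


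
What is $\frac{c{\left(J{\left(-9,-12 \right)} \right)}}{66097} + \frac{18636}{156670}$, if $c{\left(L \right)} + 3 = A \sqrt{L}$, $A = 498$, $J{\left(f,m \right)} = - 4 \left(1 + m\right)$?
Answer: $\frac{615656841}{5177708495} + \frac{996 \sqrt{11}}{66097} \approx 0.16888$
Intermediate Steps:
$J{\left(f,m \right)} = -4 - 4 m$
$c{\left(L \right)} = -3 + 498 \sqrt{L}$
$\frac{c{\left(J{\left(-9,-12 \right)} \right)}}{66097} + \frac{18636}{156670} = \frac{-3 + 498 \sqrt{-4 - -48}}{66097} + \frac{18636}{156670} = \left(-3 + 498 \sqrt{-4 + 48}\right) \frac{1}{66097} + 18636 \cdot \frac{1}{156670} = \left(-3 + 498 \sqrt{44}\right) \frac{1}{66097} + \frac{9318}{78335} = \left(-3 + 498 \cdot 2 \sqrt{11}\right) \frac{1}{66097} + \frac{9318}{78335} = \left(-3 + 996 \sqrt{11}\right) \frac{1}{66097} + \frac{9318}{78335} = \left(- \frac{3}{66097} + \frac{996 \sqrt{11}}{66097}\right) + \frac{9318}{78335} = \frac{615656841}{5177708495} + \frac{996 \sqrt{11}}{66097}$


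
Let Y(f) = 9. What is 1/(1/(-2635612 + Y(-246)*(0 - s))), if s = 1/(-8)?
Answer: -21084887/8 ≈ -2.6356e+6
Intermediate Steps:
s = -1/8 ≈ -0.12500
1/(1/(-2635612 + Y(-246)*(0 - s))) = 1/(1/(-2635612 + 9*(0 - 1*(-1/8)))) = 1/(1/(-2635612 + 9*(0 + 1/8))) = 1/(1/(-2635612 + 9*(1/8))) = 1/(1/(-2635612 + 9/8)) = 1/(1/(-21084887/8)) = 1/(-8/21084887) = -21084887/8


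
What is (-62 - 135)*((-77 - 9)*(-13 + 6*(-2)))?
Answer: -423550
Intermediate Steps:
(-62 - 135)*((-77 - 9)*(-13 + 6*(-2))) = -(-16942)*(-13 - 12) = -(-16942)*(-25) = -197*2150 = -423550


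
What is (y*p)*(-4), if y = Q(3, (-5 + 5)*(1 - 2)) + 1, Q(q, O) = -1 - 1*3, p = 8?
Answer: 96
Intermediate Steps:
Q(q, O) = -4 (Q(q, O) = -1 - 3 = -4)
y = -3 (y = -4 + 1 = -3)
(y*p)*(-4) = -3*8*(-4) = -24*(-4) = 96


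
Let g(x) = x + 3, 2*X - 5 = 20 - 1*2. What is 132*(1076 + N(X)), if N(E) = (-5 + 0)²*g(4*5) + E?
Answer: 219450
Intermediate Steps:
X = 23/2 (X = 5/2 + (20 - 1*2)/2 = 5/2 + (20 - 2)/2 = 5/2 + (½)*18 = 5/2 + 9 = 23/2 ≈ 11.500)
g(x) = 3 + x
N(E) = 575 + E (N(E) = (-5 + 0)²*(3 + 4*5) + E = (-5)²*(3 + 20) + E = 25*23 + E = 575 + E)
132*(1076 + N(X)) = 132*(1076 + (575 + 23/2)) = 132*(1076 + 1173/2) = 132*(3325/2) = 219450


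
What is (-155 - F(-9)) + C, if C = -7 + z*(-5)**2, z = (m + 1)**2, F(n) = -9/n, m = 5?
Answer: 737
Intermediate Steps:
z = 36 (z = (5 + 1)**2 = 6**2 = 36)
C = 893 (C = -7 + 36*(-5)**2 = -7 + 36*25 = -7 + 900 = 893)
(-155 - F(-9)) + C = (-155 - (-9)/(-9)) + 893 = (-155 - (-9)*(-1)/9) + 893 = (-155 - 1*1) + 893 = (-155 - 1) + 893 = -156 + 893 = 737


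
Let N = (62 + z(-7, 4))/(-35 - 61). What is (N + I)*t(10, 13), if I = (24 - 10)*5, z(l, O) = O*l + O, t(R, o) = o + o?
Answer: 43433/24 ≈ 1809.7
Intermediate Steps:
t(R, o) = 2*o
z(l, O) = O + O*l
I = 70 (I = 14*5 = 70)
N = -19/48 (N = (62 + 4*(1 - 7))/(-35 - 61) = (62 + 4*(-6))/(-96) = (62 - 24)*(-1/96) = 38*(-1/96) = -19/48 ≈ -0.39583)
(N + I)*t(10, 13) = (-19/48 + 70)*(2*13) = (3341/48)*26 = 43433/24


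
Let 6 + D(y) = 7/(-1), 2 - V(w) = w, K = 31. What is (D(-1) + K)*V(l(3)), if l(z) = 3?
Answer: -18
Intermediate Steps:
V(w) = 2 - w
D(y) = -13 (D(y) = -6 + 7/(-1) = -6 + 7*(-1) = -6 - 7 = -13)
(D(-1) + K)*V(l(3)) = (-13 + 31)*(2 - 1*3) = 18*(2 - 3) = 18*(-1) = -18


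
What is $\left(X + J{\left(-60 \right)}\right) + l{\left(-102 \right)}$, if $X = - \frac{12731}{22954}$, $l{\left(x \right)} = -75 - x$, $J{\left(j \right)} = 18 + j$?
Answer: $- \frac{357041}{22954} \approx -15.555$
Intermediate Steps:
$X = - \frac{12731}{22954}$ ($X = \left(-12731\right) \frac{1}{22954} = - \frac{12731}{22954} \approx -0.55463$)
$\left(X + J{\left(-60 \right)}\right) + l{\left(-102 \right)} = \left(- \frac{12731}{22954} + \left(18 - 60\right)\right) - -27 = \left(- \frac{12731}{22954} - 42\right) + \left(-75 + 102\right) = - \frac{976799}{22954} + 27 = - \frac{357041}{22954}$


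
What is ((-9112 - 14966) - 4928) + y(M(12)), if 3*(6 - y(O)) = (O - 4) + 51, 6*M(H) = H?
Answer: -87049/3 ≈ -29016.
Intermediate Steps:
M(H) = H/6
y(O) = -29/3 - O/3 (y(O) = 6 - ((O - 4) + 51)/3 = 6 - ((-4 + O) + 51)/3 = 6 - (47 + O)/3 = 6 + (-47/3 - O/3) = -29/3 - O/3)
((-9112 - 14966) - 4928) + y(M(12)) = ((-9112 - 14966) - 4928) + (-29/3 - 12/18) = (-24078 - 4928) + (-29/3 - ⅓*2) = -29006 + (-29/3 - ⅔) = -29006 - 31/3 = -87049/3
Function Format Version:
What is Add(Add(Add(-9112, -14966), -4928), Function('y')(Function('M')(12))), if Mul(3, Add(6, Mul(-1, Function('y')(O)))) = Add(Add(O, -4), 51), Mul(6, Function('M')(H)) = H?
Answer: Rational(-87049, 3) ≈ -29016.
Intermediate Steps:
Function('M')(H) = Mul(Rational(1, 6), H)
Function('y')(O) = Add(Rational(-29, 3), Mul(Rational(-1, 3), O)) (Function('y')(O) = Add(6, Mul(Rational(-1, 3), Add(Add(O, -4), 51))) = Add(6, Mul(Rational(-1, 3), Add(Add(-4, O), 51))) = Add(6, Mul(Rational(-1, 3), Add(47, O))) = Add(6, Add(Rational(-47, 3), Mul(Rational(-1, 3), O))) = Add(Rational(-29, 3), Mul(Rational(-1, 3), O)))
Add(Add(Add(-9112, -14966), -4928), Function('y')(Function('M')(12))) = Add(Add(Add(-9112, -14966), -4928), Add(Rational(-29, 3), Mul(Rational(-1, 3), Mul(Rational(1, 6), 12)))) = Add(Add(-24078, -4928), Add(Rational(-29, 3), Mul(Rational(-1, 3), 2))) = Add(-29006, Add(Rational(-29, 3), Rational(-2, 3))) = Add(-29006, Rational(-31, 3)) = Rational(-87049, 3)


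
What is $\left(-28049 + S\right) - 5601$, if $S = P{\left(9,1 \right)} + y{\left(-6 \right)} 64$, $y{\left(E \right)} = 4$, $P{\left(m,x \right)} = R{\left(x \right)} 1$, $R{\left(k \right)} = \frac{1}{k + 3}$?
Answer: $- \frac{133575}{4} \approx -33394.0$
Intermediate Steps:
$R{\left(k \right)} = \frac{1}{3 + k}$
$P{\left(m,x \right)} = \frac{1}{3 + x}$ ($P{\left(m,x \right)} = \frac{1}{3 + x} 1 = \frac{1}{3 + x}$)
$S = \frac{1025}{4}$ ($S = \frac{1}{3 + 1} + 4 \cdot 64 = \frac{1}{4} + 256 = \frac{1025}{4} \approx 256.25$)
$\left(-28049 + S\right) - 5601 = \left(-28049 + \frac{1025}{4}\right) - 5601 = - \frac{111171}{4} - 5601 = - \frac{133575}{4}$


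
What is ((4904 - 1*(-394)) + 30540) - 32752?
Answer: 3086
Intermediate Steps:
((4904 - 1*(-394)) + 30540) - 32752 = ((4904 + 394) + 30540) - 32752 = (5298 + 30540) - 32752 = 35838 - 32752 = 3086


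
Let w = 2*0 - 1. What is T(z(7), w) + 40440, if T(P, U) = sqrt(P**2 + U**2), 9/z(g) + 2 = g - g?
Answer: 40440 + sqrt(85)/2 ≈ 40445.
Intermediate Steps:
w = -1 (w = 0 - 1 = -1)
z(g) = -9/2 (z(g) = 9/(-2 + (g - g)) = 9/(-2 + 0) = 9/(-2) = 9*(-1/2) = -9/2)
T(z(7), w) + 40440 = sqrt((-9/2)**2 + (-1)**2) + 40440 = sqrt(81/4 + 1) + 40440 = sqrt(85/4) + 40440 = sqrt(85)/2 + 40440 = 40440 + sqrt(85)/2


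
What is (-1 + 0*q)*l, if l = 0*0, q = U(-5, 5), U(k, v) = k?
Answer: 0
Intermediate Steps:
q = -5
l = 0
(-1 + 0*q)*l = (-1 + 0*(-5))*0 = (-1 + 0)*0 = -1*0 = 0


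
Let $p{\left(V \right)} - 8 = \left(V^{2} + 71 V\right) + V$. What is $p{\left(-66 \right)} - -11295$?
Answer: $10907$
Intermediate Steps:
$p{\left(V \right)} = 8 + V^{2} + 72 V$ ($p{\left(V \right)} = 8 + \left(\left(V^{2} + 71 V\right) + V\right) = 8 + \left(V^{2} + 72 V\right) = 8 + V^{2} + 72 V$)
$p{\left(-66 \right)} - -11295 = \left(8 + \left(-66\right)^{2} + 72 \left(-66\right)\right) - -11295 = \left(8 + 4356 - 4752\right) + 11295 = -388 + 11295 = 10907$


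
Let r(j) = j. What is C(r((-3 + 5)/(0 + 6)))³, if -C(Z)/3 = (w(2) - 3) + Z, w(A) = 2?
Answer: 8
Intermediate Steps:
C(Z) = 3 - 3*Z (C(Z) = -3*((2 - 3) + Z) = -3*(-1 + Z) = 3 - 3*Z)
C(r((-3 + 5)/(0 + 6)))³ = (3 - 3*(-3 + 5)/(0 + 6))³ = (3 - 6/6)³ = (3 - 3*⅓)³ = (3 - 1)³ = 2³ = 8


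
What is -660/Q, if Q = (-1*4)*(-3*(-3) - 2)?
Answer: 165/7 ≈ 23.571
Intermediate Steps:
Q = -28 (Q = -4*(9 - 2) = -4*7 = -28)
-660/Q = -660/(-28) = -660*(-1/28) = 165/7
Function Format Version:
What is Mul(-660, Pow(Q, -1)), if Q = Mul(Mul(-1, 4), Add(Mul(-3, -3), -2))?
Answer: Rational(165, 7) ≈ 23.571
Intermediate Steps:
Q = -28 (Q = Mul(-4, Add(9, -2)) = Mul(-4, 7) = -28)
Mul(-660, Pow(Q, -1)) = Mul(-660, Pow(-28, -1)) = Mul(-660, Rational(-1, 28)) = Rational(165, 7)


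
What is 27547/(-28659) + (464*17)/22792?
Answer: -50223629/81649491 ≈ -0.61511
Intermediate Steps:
27547/(-28659) + (464*17)/22792 = 27547*(-1/28659) + 7888*(1/22792) = -27547/28659 + 986/2849 = -50223629/81649491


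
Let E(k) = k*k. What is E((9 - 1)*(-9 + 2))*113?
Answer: 354368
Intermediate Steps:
E(k) = k²
E((9 - 1)*(-9 + 2))*113 = ((9 - 1)*(-9 + 2))²*113 = (8*(-7))²*113 = (-56)²*113 = 3136*113 = 354368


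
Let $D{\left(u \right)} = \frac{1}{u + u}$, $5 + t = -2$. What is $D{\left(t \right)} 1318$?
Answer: $- \frac{659}{7} \approx -94.143$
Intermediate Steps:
$t = -7$ ($t = -5 - 2 = -7$)
$D{\left(u \right)} = \frac{1}{2 u}$
$D{\left(t \right)} 1318 = \frac{1}{2 \left(-7\right)} 1318 = \frac{1}{2} \left(- \frac{1}{7}\right) 1318 = \left(- \frac{1}{14}\right) 1318 = - \frac{659}{7}$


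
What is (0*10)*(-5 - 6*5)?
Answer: 0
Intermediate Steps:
(0*10)*(-5 - 6*5) = 0*(-5 - 30) = 0*(-35) = 0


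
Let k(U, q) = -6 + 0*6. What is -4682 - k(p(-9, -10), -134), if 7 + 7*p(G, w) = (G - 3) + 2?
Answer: -4676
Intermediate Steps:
p(G, w) = -8/7 + G/7 (p(G, w) = -1 + ((G - 3) + 2)/7 = -1 + ((-3 + G) + 2)/7 = -1 + (-1 + G)/7 = -1 + (-⅐ + G/7) = -8/7 + G/7)
k(U, q) = -6 (k(U, q) = -6 + 0 = -6)
-4682 - k(p(-9, -10), -134) = -4682 - 1*(-6) = -4682 + 6 = -4676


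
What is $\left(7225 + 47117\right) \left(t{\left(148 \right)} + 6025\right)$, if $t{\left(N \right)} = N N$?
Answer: $1517717718$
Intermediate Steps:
$t{\left(N \right)} = N^{2}$
$\left(7225 + 47117\right) \left(t{\left(148 \right)} + 6025\right) = \left(7225 + 47117\right) \left(148^{2} + 6025\right) = 54342 \left(21904 + 6025\right) = 54342 \cdot 27929 = 1517717718$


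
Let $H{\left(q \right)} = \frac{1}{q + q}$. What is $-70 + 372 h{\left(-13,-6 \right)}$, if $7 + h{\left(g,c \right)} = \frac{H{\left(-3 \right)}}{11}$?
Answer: $- \frac{29476}{11} \approx -2679.6$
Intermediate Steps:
$H{\left(q \right)} = \frac{1}{2 q}$
$h{\left(g,c \right)} = - \frac{463}{66}$ ($h{\left(g,c \right)} = -7 + \frac{\frac{1}{2} \frac{1}{-3}}{11} = -7 + \frac{1}{2} \left(- \frac{1}{3}\right) \frac{1}{11} = -7 - \frac{1}{66} = - \frac{463}{66}$)
$-70 + 372 h{\left(-13,-6 \right)} = -70 + 372 \left(- \frac{463}{66}\right) = -70 - \frac{28706}{11} = - \frac{29476}{11}$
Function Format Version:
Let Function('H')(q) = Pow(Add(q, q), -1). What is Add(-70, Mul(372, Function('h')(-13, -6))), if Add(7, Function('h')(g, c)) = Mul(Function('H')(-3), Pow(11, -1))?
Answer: Rational(-29476, 11) ≈ -2679.6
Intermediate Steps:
Function('H')(q) = Mul(Rational(1, 2), Pow(q, -1)) (Function('H')(q) = Pow(Mul(2, q), -1) = Mul(Rational(1, 2), Pow(q, -1)))
Function('h')(g, c) = Rational(-463, 66) (Function('h')(g, c) = Add(-7, Mul(Mul(Rational(1, 2), Pow(-3, -1)), Pow(11, -1))) = Add(-7, Mul(Mul(Rational(1, 2), Rational(-1, 3)), Rational(1, 11))) = Add(-7, Mul(Rational(-1, 6), Rational(1, 11))) = Add(-7, Rational(-1, 66)) = Rational(-463, 66))
Add(-70, Mul(372, Function('h')(-13, -6))) = Add(-70, Mul(372, Rational(-463, 66))) = Add(-70, Rational(-28706, 11)) = Rational(-29476, 11)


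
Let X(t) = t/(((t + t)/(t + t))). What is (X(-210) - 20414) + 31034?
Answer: 10410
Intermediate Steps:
X(t) = t (X(t) = t/(((2*t)/((2*t)))) = t/(((2*t)*(1/(2*t)))) = t/1 = t*1 = t)
(X(-210) - 20414) + 31034 = (-210 - 20414) + 31034 = -20624 + 31034 = 10410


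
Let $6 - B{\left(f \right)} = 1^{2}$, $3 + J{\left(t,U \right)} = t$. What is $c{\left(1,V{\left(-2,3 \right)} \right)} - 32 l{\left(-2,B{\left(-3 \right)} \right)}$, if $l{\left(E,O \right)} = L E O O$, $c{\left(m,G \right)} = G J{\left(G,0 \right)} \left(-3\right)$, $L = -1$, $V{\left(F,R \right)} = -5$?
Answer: $-1720$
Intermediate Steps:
$J{\left(t,U \right)} = -3 + t$
$B{\left(f \right)} = 5$ ($B{\left(f \right)} = 6 - 1^{2} = 6 - 1 = 5$)
$c{\left(m,G \right)} = - 3 G \left(-3 + G\right)$ ($c{\left(m,G \right)} = G \left(-3 + G\right) \left(-3\right) = - 3 G \left(-3 + G\right)$)
$l{\left(E,O \right)} = - E O^{2}$ ($l{\left(E,O \right)} = - E O O = - E O^{2}$)
$c{\left(1,V{\left(-2,3 \right)} \right)} - 32 l{\left(-2,B{\left(-3 \right)} \right)} = 3 \left(-5\right) \left(3 - -5\right) - 32 \left(\left(-1\right) \left(-2\right) 5^{2}\right) = 3 \left(-5\right) \left(3 + 5\right) - 32 \left(\left(-1\right) \left(-2\right) 25\right) = 3 \left(-5\right) 8 - 1600 = -120 - 1600 = -1720$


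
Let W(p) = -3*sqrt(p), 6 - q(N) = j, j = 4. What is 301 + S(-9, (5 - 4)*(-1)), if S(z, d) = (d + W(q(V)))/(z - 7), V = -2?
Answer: 4817/16 + 3*sqrt(2)/16 ≈ 301.33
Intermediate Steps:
q(N) = 2 (q(N) = 6 - 1*4 = 6 - 4 = 2)
S(z, d) = (d - 3*sqrt(2))/(-7 + z) (S(z, d) = (d - 3*sqrt(2))/(z - 7) = (d - 3*sqrt(2))/(-7 + z))
301 + S(-9, (5 - 4)*(-1)) = 301 + ((5 - 4)*(-1) - 3*sqrt(2))/(-7 - 9) = 301 + (1*(-1) - 3*sqrt(2))/(-16) = 301 - (-1 - 3*sqrt(2))/16 = 301 + (1/16 + 3*sqrt(2)/16) = 4817/16 + 3*sqrt(2)/16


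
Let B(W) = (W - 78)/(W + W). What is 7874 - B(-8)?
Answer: 62949/8 ≈ 7868.6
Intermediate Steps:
B(W) = (-78 + W)/(2*W) (B(W) = (-78 + W)/((2*W)) = (-78 + W)*(1/(2*W)) = (-78 + W)/(2*W))
7874 - B(-8) = 7874 - (-78 - 8)/(2*(-8)) = 7874 - (-1)*(-86)/(2*8) = 7874 - 1*43/8 = 7874 - 43/8 = 62949/8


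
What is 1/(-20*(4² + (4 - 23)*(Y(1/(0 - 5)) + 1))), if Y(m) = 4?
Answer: 1/1580 ≈ 0.00063291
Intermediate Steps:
1/(-20*(4² + (4 - 23)*(Y(1/(0 - 5)) + 1))) = 1/(-20*(4² + (4 - 23)*(4 + 1))) = 1/(-20*(16 - 19*5)) = 1/(-20*(16 - 95)) = 1/(-20*(-79)) = 1/1580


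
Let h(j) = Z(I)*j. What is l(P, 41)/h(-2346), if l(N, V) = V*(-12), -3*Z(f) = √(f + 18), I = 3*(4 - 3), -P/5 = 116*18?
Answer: -82*√21/2737 ≈ -0.13729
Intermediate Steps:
P = -10440 (P = -580*18 = -5*2088 = -10440)
I = 3 (I = 3*1 = 3)
Z(f) = -√(18 + f)/3 (Z(f) = -√(f + 18)/3 = -√(18 + f)/3)
l(N, V) = -12*V
h(j) = -j*√21/3 (h(j) = (-√(18 + 3)/3)*j = (-√21/3)*j = -j*√21/3)
l(P, 41)/h(-2346) = (-12*41)/((-⅓*(-2346)*√21)) = -492*√21/16422 = -82*√21/2737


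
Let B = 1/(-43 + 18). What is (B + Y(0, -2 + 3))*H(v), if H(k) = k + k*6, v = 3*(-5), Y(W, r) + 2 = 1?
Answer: 546/5 ≈ 109.20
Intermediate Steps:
Y(W, r) = -1 (Y(W, r) = -2 + 1 = -1)
v = -15
B = -1/25 (B = 1/(-25) = -1/25 ≈ -0.040000)
H(k) = 7*k (H(k) = k + 6*k = 7*k)
(B + Y(0, -2 + 3))*H(v) = (-1/25 - 1)*(7*(-15)) = -26/25*(-105) = 546/5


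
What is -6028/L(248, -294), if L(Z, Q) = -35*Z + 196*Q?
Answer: 1507/16576 ≈ 0.090915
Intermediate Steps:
-6028/L(248, -294) = -6028/(-35*248 + 196*(-294)) = -6028/(-8680 - 57624) = -6028/(-66304) = -6028*(-1/66304) = 1507/16576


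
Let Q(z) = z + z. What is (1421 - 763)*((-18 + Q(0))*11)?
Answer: -130284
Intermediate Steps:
Q(z) = 2*z
(1421 - 763)*((-18 + Q(0))*11) = (1421 - 763)*((-18 + 2*0)*11) = 658*((-18 + 0)*11) = 658*(-18*11) = 658*(-198) = -130284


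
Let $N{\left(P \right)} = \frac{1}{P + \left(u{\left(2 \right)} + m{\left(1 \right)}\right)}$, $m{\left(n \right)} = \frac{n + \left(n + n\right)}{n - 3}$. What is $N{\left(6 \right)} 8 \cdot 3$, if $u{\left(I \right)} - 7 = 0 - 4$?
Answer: $\frac{16}{5} \approx 3.2$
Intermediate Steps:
$u{\left(I \right)} = 3$ ($u{\left(I \right)} = 7 + \left(0 - 4\right) = 7 - 4 = 3$)
$m{\left(n \right)} = \frac{3 n}{-3 + n}$ ($m{\left(n \right)} = \frac{n + 2 n}{-3 + n} = \frac{3 n}{-3 + n}$)
$N{\left(P \right)} = \frac{1}{\frac{3}{2} + P}$ ($N{\left(P \right)} = \frac{1}{P + \left(3 + 3 \cdot 1 \frac{1}{-3 + 1}\right)} = \frac{1}{P + \left(3 + 3 \cdot 1 \frac{1}{-2}\right)} = \frac{1}{P + \left(3 + 3 \cdot 1 \left(- \frac{1}{2}\right)\right)} = \frac{1}{P + \left(3 - \frac{3}{2}\right)} = \frac{1}{P + \frac{3}{2}} = \frac{1}{\frac{3}{2} + P}$)
$N{\left(6 \right)} 8 \cdot 3 = \frac{2}{3 + 2 \cdot 6} \cdot 8 \cdot 3 = \frac{2}{3 + 12} \cdot 8 \cdot 3 = \frac{2}{15} \cdot 8 \cdot 3 = \frac{16}{15} \cdot 3 = \frac{16}{5}$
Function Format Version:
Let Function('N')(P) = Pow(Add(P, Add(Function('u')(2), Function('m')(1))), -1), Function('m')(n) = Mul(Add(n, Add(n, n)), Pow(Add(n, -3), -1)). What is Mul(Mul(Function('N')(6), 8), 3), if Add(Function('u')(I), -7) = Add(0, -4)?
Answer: Rational(16, 5) ≈ 3.2000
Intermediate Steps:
Function('u')(I) = 3 (Function('u')(I) = Add(7, Add(0, -4)) = Add(7, -4) = 3)
Function('m')(n) = Mul(3, n, Pow(Add(-3, n), -1)) (Function('m')(n) = Mul(Add(n, Mul(2, n)), Pow(Add(-3, n), -1)) = Mul(Mul(3, n), Pow(Add(-3, n), -1)) = Mul(3, n, Pow(Add(-3, n), -1)))
Function('N')(P) = Pow(Add(Rational(3, 2), P), -1) (Function('N')(P) = Pow(Add(P, Add(3, Mul(3, 1, Pow(Add(-3, 1), -1)))), -1) = Pow(Add(P, Add(3, Mul(3, 1, Pow(-2, -1)))), -1) = Pow(Add(P, Add(3, Mul(3, 1, Rational(-1, 2)))), -1) = Pow(Add(P, Add(3, Rational(-3, 2))), -1) = Pow(Add(P, Rational(3, 2)), -1) = Pow(Add(Rational(3, 2), P), -1))
Mul(Mul(Function('N')(6), 8), 3) = Mul(Mul(Mul(2, Pow(Add(3, Mul(2, 6)), -1)), 8), 3) = Mul(Mul(Mul(2, Pow(Add(3, 12), -1)), 8), 3) = Mul(Mul(Mul(2, Pow(15, -1)), 8), 3) = Mul(Mul(Mul(2, Rational(1, 15)), 8), 3) = Mul(Mul(Rational(2, 15), 8), 3) = Mul(Rational(16, 15), 3) = Rational(16, 5)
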